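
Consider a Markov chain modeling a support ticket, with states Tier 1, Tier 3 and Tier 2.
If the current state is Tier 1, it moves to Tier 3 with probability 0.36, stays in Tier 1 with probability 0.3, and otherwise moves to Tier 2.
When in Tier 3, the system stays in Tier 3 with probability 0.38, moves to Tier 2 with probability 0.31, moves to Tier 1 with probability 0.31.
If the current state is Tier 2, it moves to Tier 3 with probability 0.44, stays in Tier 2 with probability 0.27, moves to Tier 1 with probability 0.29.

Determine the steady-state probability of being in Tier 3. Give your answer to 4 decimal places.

0.3924

Let the stationary distribution be π with π = πP and π_1 + π_2 + π_3 = 1.
π_1 = 0.3·π_1 + 0.31·π_2 + 0.29·π_3
π_2 = 0.36·π_1 + 0.38·π_2 + 0.44·π_3
Solving with the normalization constraint gives π = (0.3009, 0.3924, 0.3068).
So the stationary probability of Tier 3 is 0.3924.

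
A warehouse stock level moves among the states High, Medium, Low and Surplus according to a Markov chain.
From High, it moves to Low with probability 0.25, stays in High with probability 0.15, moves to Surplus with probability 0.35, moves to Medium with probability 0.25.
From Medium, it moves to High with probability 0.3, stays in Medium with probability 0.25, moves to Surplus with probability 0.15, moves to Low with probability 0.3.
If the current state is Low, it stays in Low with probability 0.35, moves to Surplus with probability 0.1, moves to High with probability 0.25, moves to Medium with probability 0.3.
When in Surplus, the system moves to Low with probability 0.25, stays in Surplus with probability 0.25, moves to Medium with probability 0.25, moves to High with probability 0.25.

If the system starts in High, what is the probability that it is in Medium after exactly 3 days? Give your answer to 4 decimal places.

0.2644

Propagate the distribution vector 3 days from High.
After 0 days: (1.0000, 0.0000, 0.0000, 0.0000)
After 1 day: (0.1500, 0.2500, 0.2500, 0.3500)
After 2 days: (0.2475, 0.2625, 0.2875, 0.2025)
After 3 days: (0.2384, 0.2644, 0.2919, 0.2054)
P(in Medium after 3 days) = 0.2644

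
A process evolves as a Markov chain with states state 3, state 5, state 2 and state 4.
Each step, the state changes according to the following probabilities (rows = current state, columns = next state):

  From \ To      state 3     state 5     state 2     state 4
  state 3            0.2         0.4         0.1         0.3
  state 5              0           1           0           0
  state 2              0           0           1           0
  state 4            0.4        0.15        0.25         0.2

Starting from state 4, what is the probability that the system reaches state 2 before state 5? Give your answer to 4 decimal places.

Let h(s) be the probability of absorption at state 2 starting from transient state s. Then h(state 2) = 1 and h(state 5) = 0. By first-step analysis:
h(state 3) = 0.2·h(state 3) + 0.4·0 + 0.1·1 + 0.3·h(state 4)
h(state 4) = 0.4·h(state 3) + 0.15·0 + 0.25·1 + 0.2·h(state 4)
Solving: h(state 3) = 0.2981, h(state 4) = 0.4615.
Starting from state 4, the probability is 0.4615.

0.4615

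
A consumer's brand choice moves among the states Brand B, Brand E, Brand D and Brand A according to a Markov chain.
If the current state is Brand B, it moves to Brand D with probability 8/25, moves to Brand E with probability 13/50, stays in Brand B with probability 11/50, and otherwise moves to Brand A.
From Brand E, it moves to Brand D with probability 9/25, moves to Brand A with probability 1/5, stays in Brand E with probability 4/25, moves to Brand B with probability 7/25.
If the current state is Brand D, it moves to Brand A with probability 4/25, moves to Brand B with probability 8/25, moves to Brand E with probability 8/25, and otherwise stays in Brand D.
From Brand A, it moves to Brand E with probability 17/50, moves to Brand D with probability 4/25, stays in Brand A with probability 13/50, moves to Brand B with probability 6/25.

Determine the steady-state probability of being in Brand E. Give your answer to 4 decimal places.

0.2655

Let the stationary distribution be π with π = πP and π_1 + π_2 + π_3 + π_4 = 1.
π_1 = 0.22·π_1 + 0.28·π_2 + 0.32·π_3 + 0.24·π_4
π_2 = 0.26·π_1 + 0.16·π_2 + 0.32·π_3 + 0.34·π_4
π_3 = 0.32·π_1 + 0.36·π_2 + 0.2·π_3 + 0.16·π_4
Solving with the normalization constraint gives π = (0.2666, 0.2655, 0.2664, 0.2014).
So the stationary probability of Brand E is 0.2655.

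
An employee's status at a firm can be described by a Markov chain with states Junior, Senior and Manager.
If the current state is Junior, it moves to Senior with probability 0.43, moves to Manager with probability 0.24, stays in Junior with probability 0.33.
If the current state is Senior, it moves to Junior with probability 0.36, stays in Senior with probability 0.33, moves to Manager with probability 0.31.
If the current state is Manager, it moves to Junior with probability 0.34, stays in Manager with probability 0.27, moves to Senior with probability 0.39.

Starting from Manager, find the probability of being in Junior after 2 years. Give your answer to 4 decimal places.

0.3444

Sum over the intermediate state after 1 year:
P = P(Manager→Junior)·P(Junior→Junior) + P(Manager→Senior)·P(Senior→Junior) + P(Manager→Manager)·P(Manager→Junior)
  = 0.34×0.33 + 0.39×0.36 + 0.27×0.34
  = 0.1122 + 0.1404 + 0.0918 = 0.3444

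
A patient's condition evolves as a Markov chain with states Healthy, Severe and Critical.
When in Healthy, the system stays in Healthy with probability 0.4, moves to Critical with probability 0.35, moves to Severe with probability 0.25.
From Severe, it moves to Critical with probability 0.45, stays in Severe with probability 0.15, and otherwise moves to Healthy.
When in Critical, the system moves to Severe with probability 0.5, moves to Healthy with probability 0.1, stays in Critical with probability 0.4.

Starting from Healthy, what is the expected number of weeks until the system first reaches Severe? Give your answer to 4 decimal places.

2.9231

Let t(s) be the expected number of weeks to first reach Severe from state s, with t(Severe) = 0. Conditioning on the first week:
t(Healthy) = 1 + 0.4·t(Healthy) + 0.35·t(Critical)
t(Critical) = 1 + 0.1·t(Healthy) + 0.4·t(Critical)
Solving: t(Healthy) = 2.9231, t(Critical) = 2.1538.
Expected weeks from Healthy to Severe: 2.9231.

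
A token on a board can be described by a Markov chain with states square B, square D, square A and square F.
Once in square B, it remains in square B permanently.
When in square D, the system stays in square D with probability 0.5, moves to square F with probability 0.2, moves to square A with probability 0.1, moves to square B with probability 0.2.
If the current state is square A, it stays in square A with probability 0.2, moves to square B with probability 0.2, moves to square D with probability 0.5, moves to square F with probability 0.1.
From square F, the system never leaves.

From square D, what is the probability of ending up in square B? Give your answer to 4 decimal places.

Let h(s) be the probability of absorption at square B starting from transient state s. Then h(square B) = 1 and h(square F) = 0. By first-step analysis:
h(square D) = 0.2·1 + 0.5·h(square D) + 0.1·h(square A) + 0.2·0
h(square A) = 0.2·1 + 0.5·h(square D) + 0.2·h(square A) + 0.1·0
Solving: h(square D) = 0.5143, h(square A) = 0.5714.
Starting from square D, the probability is 0.5143.

0.5143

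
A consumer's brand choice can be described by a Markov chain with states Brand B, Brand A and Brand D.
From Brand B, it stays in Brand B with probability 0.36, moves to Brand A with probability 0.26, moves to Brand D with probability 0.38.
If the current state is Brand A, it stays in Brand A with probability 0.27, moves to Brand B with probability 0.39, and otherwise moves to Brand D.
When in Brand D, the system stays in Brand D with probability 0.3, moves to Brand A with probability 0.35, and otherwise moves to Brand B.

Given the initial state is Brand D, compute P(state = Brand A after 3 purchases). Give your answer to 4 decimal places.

Propagate the distribution vector 3 purchases from Brand D.
After 0 purchases: (0.0000, 0.0000, 1.0000)
After 1 purchase: (0.3500, 0.3500, 0.3000)
After 2 purchases: (0.3675, 0.2905, 0.3420)
After 3 purchases: (0.3653, 0.2937, 0.3410)
P(in Brand A after 3 purchases) = 0.2937

0.2937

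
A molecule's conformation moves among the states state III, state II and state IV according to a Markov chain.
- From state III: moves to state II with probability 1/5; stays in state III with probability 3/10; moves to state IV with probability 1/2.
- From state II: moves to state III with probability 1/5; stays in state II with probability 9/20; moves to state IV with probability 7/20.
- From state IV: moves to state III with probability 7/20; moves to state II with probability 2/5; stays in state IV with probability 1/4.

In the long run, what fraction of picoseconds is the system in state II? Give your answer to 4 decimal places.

Let the stationary distribution be π with π = πP and π_1 + π_2 + π_3 = 1.
π_1 = 0.3·π_1 + 0.2·π_2 + 0.35·π_3
π_2 = 0.2·π_1 + 0.45·π_2 + 0.4·π_3
Solving with the normalization constraint gives π = (0.2817, 0.3618, 0.3566).
So the stationary probability of state II is 0.3618.

0.3618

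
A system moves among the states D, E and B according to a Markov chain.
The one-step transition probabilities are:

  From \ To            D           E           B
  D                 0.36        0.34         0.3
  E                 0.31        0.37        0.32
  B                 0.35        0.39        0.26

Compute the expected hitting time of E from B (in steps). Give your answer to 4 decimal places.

2.6858

Let t(s) be the expected number of steps to first reach E from state s, with t(E) = 0. Conditioning on the first step:
t(D) = 1 + 0.36·t(D) + 0.3·t(B)
t(B) = 1 + 0.35·t(D) + 0.26·t(B)
Solving: t(D) = 2.8215, t(B) = 2.6858.
Expected steps from B to E: 2.6858.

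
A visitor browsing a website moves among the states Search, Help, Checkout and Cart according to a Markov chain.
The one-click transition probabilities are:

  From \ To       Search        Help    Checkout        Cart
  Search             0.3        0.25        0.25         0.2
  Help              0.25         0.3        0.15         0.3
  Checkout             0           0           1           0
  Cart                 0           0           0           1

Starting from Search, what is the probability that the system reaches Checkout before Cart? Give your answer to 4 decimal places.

0.4971

Let h(s) be the probability of absorption at Checkout starting from transient state s. Then h(Checkout) = 1 and h(Cart) = 0. By first-step analysis:
h(Search) = 0.3·h(Search) + 0.25·h(Help) + 0.25·1 + 0.2·0
h(Help) = 0.25·h(Search) + 0.3·h(Help) + 0.15·1 + 0.3·0
Solving: h(Search) = 0.4971, h(Help) = 0.3918.
Starting from Search, the probability is 0.4971.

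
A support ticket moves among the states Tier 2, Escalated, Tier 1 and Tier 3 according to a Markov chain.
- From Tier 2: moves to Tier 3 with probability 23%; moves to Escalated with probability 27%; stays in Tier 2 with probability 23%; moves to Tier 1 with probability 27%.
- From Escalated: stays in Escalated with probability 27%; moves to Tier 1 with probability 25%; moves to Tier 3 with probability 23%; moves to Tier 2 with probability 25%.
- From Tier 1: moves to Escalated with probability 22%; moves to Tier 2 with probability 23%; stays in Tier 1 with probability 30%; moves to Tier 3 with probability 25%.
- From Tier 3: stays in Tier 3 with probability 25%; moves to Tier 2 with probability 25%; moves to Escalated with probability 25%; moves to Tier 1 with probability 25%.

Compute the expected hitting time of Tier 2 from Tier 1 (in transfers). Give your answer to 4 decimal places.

4.1720

Let t(s) be the expected number of transfers to first reach Tier 2 from state s, with t(Tier 2) = 0. Conditioning on the first transfer:
t(Escalated) = 1 + 0.27·t(Escalated) + 0.25·t(Tier 1) + 0.23·t(Tier 3)
t(Tier 1) = 1 + 0.22·t(Escalated) + 0.3·t(Tier 1) + 0.25·t(Tier 3)
t(Tier 3) = 1 + 0.25·t(Escalated) + 0.25·t(Tier 1) + 0.25·t(Tier 3)
Solving: t(Escalated) = 4.0860, t(Tier 1) = 4.1720, t(Tier 3) = 4.0860.
Expected transfers from Tier 1 to Tier 2: 4.1720.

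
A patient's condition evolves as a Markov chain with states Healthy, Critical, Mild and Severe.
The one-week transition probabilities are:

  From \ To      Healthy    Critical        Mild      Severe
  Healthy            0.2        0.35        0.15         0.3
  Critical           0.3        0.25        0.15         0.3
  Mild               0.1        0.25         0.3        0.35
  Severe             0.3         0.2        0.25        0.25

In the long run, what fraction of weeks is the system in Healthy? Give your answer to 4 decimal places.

Let the stationary distribution be π with π = πP and π_1 + π_2 + π_3 + π_4 = 1.
π_1 = 0.2·π_1 + 0.3·π_2 + 0.1·π_3 + 0.3·π_4
π_2 = 0.35·π_1 + 0.25·π_2 + 0.25·π_3 + 0.2·π_4
π_3 = 0.15·π_1 + 0.15·π_2 + 0.3·π_3 + 0.25·π_4
Solving with the normalization constraint gives π = (0.2343, 0.2586, 0.2113, 0.2958).
So the stationary probability of Healthy is 0.2343.

0.2343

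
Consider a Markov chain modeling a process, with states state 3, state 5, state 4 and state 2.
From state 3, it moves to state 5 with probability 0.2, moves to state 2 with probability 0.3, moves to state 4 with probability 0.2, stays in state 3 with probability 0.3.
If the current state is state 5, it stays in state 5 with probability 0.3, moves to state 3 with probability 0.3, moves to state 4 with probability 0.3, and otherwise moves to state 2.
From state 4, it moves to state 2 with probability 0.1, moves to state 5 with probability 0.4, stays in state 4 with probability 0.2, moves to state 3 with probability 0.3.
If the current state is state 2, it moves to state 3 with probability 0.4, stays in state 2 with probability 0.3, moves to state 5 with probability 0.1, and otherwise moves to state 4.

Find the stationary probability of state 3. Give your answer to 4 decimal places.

Let the stationary distribution be π with π = πP and π_1 + π_2 + π_3 + π_4 = 1.
π_1 = 0.3·π_1 + 0.3·π_2 + 0.3·π_3 + 0.4·π_4
π_2 = 0.2·π_1 + 0.3·π_2 + 0.4·π_3 + 0.1·π_4
π_3 = 0.2·π_1 + 0.3·π_2 + 0.2·π_3 + 0.2·π_4
Solving with the normalization constraint gives π = (0.3205, 0.2494, 0.2249, 0.2051).
So the stationary probability of state 3 is 0.3205.

0.3205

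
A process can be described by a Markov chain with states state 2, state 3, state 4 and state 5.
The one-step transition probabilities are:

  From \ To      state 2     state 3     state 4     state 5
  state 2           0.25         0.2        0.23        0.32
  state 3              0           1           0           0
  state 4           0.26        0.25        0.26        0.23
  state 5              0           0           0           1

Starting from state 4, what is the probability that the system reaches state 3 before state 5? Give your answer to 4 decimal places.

Let h(s) be the probability of absorption at state 3 starting from transient state s. Then h(state 3) = 1 and h(state 5) = 0. By first-step analysis:
h(state 2) = 0.25·h(state 2) + 0.2·1 + 0.23·h(state 4) + 0.32·0
h(state 4) = 0.26·h(state 2) + 0.25·1 + 0.26·h(state 4) + 0.23·0
Solving: h(state 2) = 0.4150, h(state 4) = 0.4836.
Starting from state 4, the probability is 0.4836.

0.4836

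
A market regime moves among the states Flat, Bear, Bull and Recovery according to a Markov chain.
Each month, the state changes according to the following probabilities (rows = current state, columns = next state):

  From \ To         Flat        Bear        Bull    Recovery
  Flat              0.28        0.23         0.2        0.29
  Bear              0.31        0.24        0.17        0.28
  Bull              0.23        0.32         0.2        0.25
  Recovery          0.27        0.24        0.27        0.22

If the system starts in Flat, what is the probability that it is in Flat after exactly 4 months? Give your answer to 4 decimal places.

Propagate the distribution vector 4 months from Flat.
After 0 months: (1.0000, 0.0000, 0.0000, 0.0000)
After 1 month: (0.2800, 0.2300, 0.2000, 0.2900)
After 2 months: (0.2740, 0.2532, 0.2134, 0.2594)
After 3 months: (0.2743, 0.2543, 0.2106, 0.2608)
After 4 months: (0.2745, 0.2541, 0.2106, 0.2608)
P(in Flat after 4 months) = 0.2745

0.2745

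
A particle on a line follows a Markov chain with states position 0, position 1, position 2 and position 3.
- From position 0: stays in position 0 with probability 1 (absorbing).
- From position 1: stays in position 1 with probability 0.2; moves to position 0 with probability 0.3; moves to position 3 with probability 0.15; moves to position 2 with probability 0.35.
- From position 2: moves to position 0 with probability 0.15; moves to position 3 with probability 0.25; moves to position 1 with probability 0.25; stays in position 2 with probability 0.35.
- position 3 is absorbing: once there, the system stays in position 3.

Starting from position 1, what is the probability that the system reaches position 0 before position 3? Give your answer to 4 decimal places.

Let h(s) be the probability of absorption at position 0 starting from transient state s. Then h(position 0) = 1 and h(position 3) = 0. By first-step analysis:
h(position 1) = 0.3·1 + 0.2·h(position 1) + 0.35·h(position 2) + 0.15·0
h(position 2) = 0.15·1 + 0.25·h(position 1) + 0.35·h(position 2) + 0.25·0
Solving: h(position 1) = 0.5723, h(position 2) = 0.4509.
Starting from position 1, the probability is 0.5723.

0.5723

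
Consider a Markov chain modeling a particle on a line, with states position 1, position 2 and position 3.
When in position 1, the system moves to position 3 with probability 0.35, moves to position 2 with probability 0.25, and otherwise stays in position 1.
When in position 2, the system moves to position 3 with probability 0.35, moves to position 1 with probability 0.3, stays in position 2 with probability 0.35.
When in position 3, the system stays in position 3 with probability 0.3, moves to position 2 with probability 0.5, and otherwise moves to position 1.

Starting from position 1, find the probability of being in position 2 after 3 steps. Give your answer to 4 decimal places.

Propagate the distribution vector 3 steps from position 1.
After 0 steps: (1.0000, 0.0000, 0.0000)
After 1 step: (0.4000, 0.2500, 0.3500)
After 2 steps: (0.3050, 0.3625, 0.3325)
After 3 steps: (0.2973, 0.3694, 0.3334)
P(in position 2 after 3 steps) = 0.3694

0.3694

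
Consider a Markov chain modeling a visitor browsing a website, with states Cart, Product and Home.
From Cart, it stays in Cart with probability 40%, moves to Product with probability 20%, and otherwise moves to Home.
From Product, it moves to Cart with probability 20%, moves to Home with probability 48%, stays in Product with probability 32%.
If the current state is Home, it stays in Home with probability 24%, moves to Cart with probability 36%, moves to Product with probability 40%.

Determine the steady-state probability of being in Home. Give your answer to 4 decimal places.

Let the stationary distribution be π with π = πP and π_1 + π_2 + π_3 = 1.
π_1 = 0.4·π_1 + 0.2·π_2 + 0.36·π_3
π_2 = 0.2·π_1 + 0.32·π_2 + 0.4·π_3
Solving with the normalization constraint gives π = (0.3232, 0.3105, 0.3662).
So the stationary probability of Home is 0.3662.

0.3662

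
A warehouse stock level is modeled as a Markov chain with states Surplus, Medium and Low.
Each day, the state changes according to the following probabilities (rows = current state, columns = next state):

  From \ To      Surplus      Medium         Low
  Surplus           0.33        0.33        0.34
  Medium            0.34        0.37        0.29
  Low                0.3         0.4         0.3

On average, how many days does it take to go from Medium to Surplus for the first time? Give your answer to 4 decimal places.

Let t(s) be the expected number of days to first reach Surplus from state s, with t(Surplus) = 0. Conditioning on the first day:
t(Medium) = 1 + 0.37·t(Medium) + 0.29·t(Low)
t(Low) = 1 + 0.4·t(Medium) + 0.3·t(Low)
Solving: t(Medium) = 3.0462, t(Low) = 3.1692.
Expected days from Medium to Surplus: 3.0462.

3.0462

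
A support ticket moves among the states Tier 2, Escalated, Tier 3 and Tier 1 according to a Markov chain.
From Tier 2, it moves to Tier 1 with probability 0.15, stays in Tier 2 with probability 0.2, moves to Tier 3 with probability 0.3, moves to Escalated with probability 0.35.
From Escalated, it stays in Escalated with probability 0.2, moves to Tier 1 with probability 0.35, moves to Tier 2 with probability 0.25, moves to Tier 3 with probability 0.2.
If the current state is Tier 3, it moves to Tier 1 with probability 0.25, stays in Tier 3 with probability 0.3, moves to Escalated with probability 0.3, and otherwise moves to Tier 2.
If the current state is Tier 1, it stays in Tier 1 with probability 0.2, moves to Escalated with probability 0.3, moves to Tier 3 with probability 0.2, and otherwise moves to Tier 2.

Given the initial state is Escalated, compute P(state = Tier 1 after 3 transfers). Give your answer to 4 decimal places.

0.2444

Propagate the distribution vector 3 transfers from Escalated.
After 0 transfers: (0.0000, 1.0000, 0.0000, 0.0000)
After 1 transfer: (0.2500, 0.2000, 0.2000, 0.3500)
After 2 transfers: (0.2350, 0.2925, 0.2450, 0.2275)
After 3 transfers: (0.2251, 0.2825, 0.2480, 0.2444)
P(in Tier 1 after 3 transfers) = 0.2444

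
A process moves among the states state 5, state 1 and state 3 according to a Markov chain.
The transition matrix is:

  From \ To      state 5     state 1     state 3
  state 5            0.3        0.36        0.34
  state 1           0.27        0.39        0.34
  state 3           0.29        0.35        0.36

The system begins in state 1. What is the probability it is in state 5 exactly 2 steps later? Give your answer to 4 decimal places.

Sum over the intermediate state after 1 step:
P = P(state 1→state 5)·P(state 5→state 5) + P(state 1→state 1)·P(state 1→state 5) + P(state 1→state 3)·P(state 3→state 5)
  = 0.27×0.3 + 0.39×0.27 + 0.34×0.29
  = 0.0810 + 0.1053 + 0.0986 = 0.2849

0.2849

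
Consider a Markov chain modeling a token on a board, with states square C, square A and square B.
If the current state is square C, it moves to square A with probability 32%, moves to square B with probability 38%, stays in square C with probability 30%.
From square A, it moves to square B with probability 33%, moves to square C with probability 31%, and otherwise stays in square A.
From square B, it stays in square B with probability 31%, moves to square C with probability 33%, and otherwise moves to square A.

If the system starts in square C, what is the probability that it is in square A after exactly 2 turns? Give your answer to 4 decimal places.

0.3480

Sum over the intermediate state after 1 turn:
P = P(square C→square C)·P(square C→square A) + P(square C→square A)·P(square A→square A) + P(square C→square B)·P(square B→square A)
  = 0.3×0.32 + 0.32×0.36 + 0.38×0.36
  = 0.0960 + 0.1152 + 0.1368 = 0.3480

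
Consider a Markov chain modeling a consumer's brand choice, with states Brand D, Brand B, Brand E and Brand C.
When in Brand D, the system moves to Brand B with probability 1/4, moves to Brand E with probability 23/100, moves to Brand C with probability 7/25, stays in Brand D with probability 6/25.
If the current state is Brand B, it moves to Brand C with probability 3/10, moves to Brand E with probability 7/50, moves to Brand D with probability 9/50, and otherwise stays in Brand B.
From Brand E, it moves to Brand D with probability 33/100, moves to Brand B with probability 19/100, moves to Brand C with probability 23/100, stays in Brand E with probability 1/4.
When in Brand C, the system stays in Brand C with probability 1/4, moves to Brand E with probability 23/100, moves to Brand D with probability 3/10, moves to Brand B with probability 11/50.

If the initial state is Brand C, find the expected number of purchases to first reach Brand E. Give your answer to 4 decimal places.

4.8634

Let t(s) be the expected number of purchases to first reach Brand E from state s, with t(Brand E) = 0. Conditioning on the first purchase:
t(Brand D) = 1 + 0.24·t(Brand D) + 0.25·t(Brand B) + 0.28·t(Brand C)
t(Brand B) = 1 + 0.18·t(Brand D) + 0.38·t(Brand B) + 0.3·t(Brand C)
t(Brand C) = 1 + 0.3·t(Brand D) + 0.22·t(Brand B) + 0.25·t(Brand C)
Solving: t(Brand D) = 4.8781, t(Brand B) = 5.3824, t(Brand C) = 4.8634.
Expected purchases from Brand C to Brand E: 4.8634.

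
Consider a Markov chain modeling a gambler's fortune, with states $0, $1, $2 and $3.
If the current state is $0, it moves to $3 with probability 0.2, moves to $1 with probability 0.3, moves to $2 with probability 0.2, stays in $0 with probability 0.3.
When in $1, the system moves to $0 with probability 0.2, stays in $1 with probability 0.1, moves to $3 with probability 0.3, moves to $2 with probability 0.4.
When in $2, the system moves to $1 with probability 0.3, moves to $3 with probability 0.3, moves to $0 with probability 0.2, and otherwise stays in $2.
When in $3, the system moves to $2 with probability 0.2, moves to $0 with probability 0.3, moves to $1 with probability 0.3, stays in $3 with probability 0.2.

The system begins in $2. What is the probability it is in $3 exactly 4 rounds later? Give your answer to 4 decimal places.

Propagate the distribution vector 4 rounds from $2.
After 0 rounds: (0.0000, 0.0000, 1.0000, 0.0000)
After 1 round: (0.2000, 0.3000, 0.2000, 0.3000)
After 2 rounds: (0.2500, 0.2400, 0.2600, 0.2500)
After 3 rounds: (0.2500, 0.2520, 0.2480, 0.2500)
After 4 rounds: (0.2500, 0.2496, 0.2504, 0.2500)
P(in $3 after 4 rounds) = 0.2500

0.2500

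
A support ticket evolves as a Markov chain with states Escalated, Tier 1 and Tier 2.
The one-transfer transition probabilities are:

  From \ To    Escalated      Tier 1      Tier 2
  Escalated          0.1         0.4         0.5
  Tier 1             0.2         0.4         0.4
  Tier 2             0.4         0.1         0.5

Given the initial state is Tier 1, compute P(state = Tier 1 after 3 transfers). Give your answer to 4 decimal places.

Propagate the distribution vector 3 transfers from Tier 1.
After 0 transfers: (0.0000, 1.0000, 0.0000)
After 1 transfer: (0.2000, 0.4000, 0.4000)
After 2 transfers: (0.2600, 0.2800, 0.4600)
After 3 transfers: (0.2660, 0.2620, 0.4720)
P(in Tier 1 after 3 transfers) = 0.2620

0.2620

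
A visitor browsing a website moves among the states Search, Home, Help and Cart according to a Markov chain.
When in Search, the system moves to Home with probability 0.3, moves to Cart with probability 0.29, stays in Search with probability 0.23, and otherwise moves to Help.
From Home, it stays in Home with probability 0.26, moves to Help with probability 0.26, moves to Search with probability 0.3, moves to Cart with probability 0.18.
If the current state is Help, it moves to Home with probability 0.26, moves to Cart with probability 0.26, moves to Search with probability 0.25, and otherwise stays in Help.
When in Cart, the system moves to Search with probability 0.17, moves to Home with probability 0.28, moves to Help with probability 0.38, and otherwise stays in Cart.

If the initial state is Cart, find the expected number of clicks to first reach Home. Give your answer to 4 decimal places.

Let t(s) be the expected number of clicks to first reach Home from state s, with t(Home) = 0. Conditioning on the first click:
t(Search) = 1 + 0.23·t(Search) + 0.18·t(Help) + 0.29·t(Cart)
t(Help) = 1 + 0.25·t(Search) + 0.23·t(Help) + 0.26·t(Cart)
t(Cart) = 1 + 0.17·t(Search) + 0.38·t(Help) + 0.17·t(Cart)
Solving: t(Search) = 3.5057, t(Help) = 3.6506, t(Cart) = 3.5942.
Expected clicks from Cart to Home: 3.5942.

3.5942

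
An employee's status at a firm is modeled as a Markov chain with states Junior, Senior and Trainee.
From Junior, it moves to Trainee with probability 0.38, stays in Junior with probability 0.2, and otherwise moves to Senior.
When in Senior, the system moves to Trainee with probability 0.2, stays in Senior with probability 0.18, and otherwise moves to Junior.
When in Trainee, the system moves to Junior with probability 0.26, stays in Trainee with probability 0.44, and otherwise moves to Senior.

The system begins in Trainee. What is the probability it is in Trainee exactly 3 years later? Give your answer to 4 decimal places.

0.3480

Propagate the distribution vector 3 years from Trainee.
After 0 years: (0.0000, 0.0000, 1.0000)
After 1 year: (0.2600, 0.3000, 0.4400)
After 2 years: (0.3524, 0.2952, 0.3524)
After 3 years: (0.3451, 0.3069, 0.3480)
P(in Trainee after 3 years) = 0.3480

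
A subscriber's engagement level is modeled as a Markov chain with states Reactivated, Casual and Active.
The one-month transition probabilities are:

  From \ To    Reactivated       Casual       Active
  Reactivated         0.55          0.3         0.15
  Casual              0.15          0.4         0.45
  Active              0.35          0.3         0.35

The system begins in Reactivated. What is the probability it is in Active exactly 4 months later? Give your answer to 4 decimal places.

0.3105

Propagate the distribution vector 4 months from Reactivated.
After 0 months: (1.0000, 0.0000, 0.0000)
After 1 month: (0.5500, 0.3000, 0.1500)
After 2 months: (0.4000, 0.3300, 0.2700)
After 3 months: (0.3640, 0.3330, 0.3030)
After 4 months: (0.3562, 0.3333, 0.3105)
P(in Active after 4 months) = 0.3105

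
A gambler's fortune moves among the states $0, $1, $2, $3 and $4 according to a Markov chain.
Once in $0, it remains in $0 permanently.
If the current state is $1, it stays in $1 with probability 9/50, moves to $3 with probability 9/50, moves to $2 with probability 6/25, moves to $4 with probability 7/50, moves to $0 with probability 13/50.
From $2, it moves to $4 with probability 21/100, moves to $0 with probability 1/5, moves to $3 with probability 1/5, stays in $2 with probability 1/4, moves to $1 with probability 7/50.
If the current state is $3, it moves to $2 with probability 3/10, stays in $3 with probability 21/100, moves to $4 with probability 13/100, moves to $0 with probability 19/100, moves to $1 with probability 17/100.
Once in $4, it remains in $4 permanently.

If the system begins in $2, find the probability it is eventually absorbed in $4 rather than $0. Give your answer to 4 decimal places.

Let h(s) be the probability of absorption at $4 starting from transient state s. Then h($4) = 1 and h($0) = 0. By first-step analysis:
h($1) = 0.26·0 + 0.18·h($1) + 0.24·h($2) + 0.18·h($3) + 0.14·1
h($2) = 0.2·0 + 0.14·h($1) + 0.25·h($2) + 0.2·h($3) + 0.21·1
h($3) = 0.19·0 + 0.17·h($1) + 0.3·h($2) + 0.21·h($3) + 0.13·1
Solving: h($1) = 0.4025, h($2) = 0.4697, h($3) = 0.4295.
Starting from $2, the probability is 0.4697.

0.4697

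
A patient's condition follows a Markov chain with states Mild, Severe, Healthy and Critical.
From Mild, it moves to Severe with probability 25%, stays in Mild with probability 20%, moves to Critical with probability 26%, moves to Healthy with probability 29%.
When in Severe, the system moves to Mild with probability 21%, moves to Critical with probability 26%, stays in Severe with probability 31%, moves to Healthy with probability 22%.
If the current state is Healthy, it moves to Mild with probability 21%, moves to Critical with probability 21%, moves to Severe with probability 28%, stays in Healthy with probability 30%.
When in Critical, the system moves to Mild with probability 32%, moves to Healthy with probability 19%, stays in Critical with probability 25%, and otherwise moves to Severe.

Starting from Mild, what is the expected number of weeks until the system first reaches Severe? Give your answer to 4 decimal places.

3.9123

Let t(s) be the expected number of weeks to first reach Severe from state s, with t(Severe) = 0. Conditioning on the first week:
t(Mild) = 1 + 0.2·t(Mild) + 0.29·t(Healthy) + 0.26·t(Critical)
t(Healthy) = 1 + 0.21·t(Mild) + 0.3·t(Healthy) + 0.21·t(Critical)
t(Critical) = 1 + 0.32·t(Mild) + 0.19·t(Healthy) + 0.25·t(Critical)
Solving: t(Mild) = 3.9123, t(Healthy) = 3.7911, t(Critical) = 3.9630.
Expected weeks from Mild to Severe: 3.9123.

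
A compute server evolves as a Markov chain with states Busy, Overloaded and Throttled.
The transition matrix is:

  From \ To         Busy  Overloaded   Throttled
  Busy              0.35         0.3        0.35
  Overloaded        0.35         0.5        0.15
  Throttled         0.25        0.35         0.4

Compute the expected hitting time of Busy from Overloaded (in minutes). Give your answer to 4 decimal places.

Let t(s) be the expected number of minutes to first reach Busy from state s, with t(Busy) = 0. Conditioning on the first minute:
t(Overloaded) = 1 + 0.5·t(Overloaded) + 0.15·t(Throttled)
t(Throttled) = 1 + 0.35·t(Overloaded) + 0.4·t(Throttled)
Solving: t(Overloaded) = 3.0303, t(Throttled) = 3.4343.
Expected minutes from Overloaded to Busy: 3.0303.

3.0303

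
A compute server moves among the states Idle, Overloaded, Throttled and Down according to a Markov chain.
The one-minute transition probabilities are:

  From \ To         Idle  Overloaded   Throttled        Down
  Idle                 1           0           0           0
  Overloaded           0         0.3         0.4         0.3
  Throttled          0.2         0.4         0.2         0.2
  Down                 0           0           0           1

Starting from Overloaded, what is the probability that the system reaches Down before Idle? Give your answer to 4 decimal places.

0.8000

Let h(s) be the probability of absorption at Down starting from transient state s. Then h(Down) = 1 and h(Idle) = 0. By first-step analysis:
h(Overloaded) = 0.3·h(Overloaded) + 0.4·h(Throttled) + 0.3·1
h(Throttled) = 0.2·0 + 0.4·h(Overloaded) + 0.2·h(Throttled) + 0.2·1
Solving: h(Overloaded) = 0.8000, h(Throttled) = 0.6500.
Starting from Overloaded, the probability is 0.8000.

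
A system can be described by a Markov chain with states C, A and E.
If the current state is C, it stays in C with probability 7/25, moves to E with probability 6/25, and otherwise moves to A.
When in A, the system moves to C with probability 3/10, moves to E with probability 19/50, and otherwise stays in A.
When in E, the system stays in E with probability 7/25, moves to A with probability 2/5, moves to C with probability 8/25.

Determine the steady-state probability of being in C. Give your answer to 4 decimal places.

0.3001

Let the stationary distribution be π with π = πP and π_1 + π_2 + π_3 = 1.
π_1 = 0.28·π_1 + 0.3·π_2 + 0.32·π_3
π_2 = 0.48·π_1 + 0.32·π_2 + 0.4·π_3
Solving with the normalization constraint gives π = (0.3001, 0.3926, 0.3073).
So the stationary probability of C is 0.3001.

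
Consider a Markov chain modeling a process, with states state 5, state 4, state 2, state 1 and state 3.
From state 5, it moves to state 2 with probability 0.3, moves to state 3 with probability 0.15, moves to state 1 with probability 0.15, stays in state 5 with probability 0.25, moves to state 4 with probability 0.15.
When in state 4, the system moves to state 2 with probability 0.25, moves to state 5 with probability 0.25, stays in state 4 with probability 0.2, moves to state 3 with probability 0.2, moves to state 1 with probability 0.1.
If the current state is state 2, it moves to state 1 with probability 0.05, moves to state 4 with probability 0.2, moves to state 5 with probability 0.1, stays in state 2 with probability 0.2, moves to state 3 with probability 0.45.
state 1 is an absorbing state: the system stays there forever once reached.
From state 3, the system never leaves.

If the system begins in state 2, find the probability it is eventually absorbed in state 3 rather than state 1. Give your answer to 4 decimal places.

Let h(s) be the probability of absorption at state 3 starting from transient state s. Then h(state 3) = 1 and h(state 1) = 0. By first-step analysis:
h(state 5) = 0.25·h(state 5) + 0.15·h(state 4) + 0.3·h(state 2) + 0.15·0 + 0.15·1
h(state 4) = 0.25·h(state 5) + 0.2·h(state 4) + 0.25·h(state 2) + 0.1·0 + 0.2·1
h(state 2) = 0.1·h(state 5) + 0.2·h(state 4) + 0.2·h(state 2) + 0.05·0 + 0.45·1
Solving: h(state 5) = 0.6744, h(state 4) = 0.7191, h(state 2) = 0.8266.
Starting from state 2, the probability is 0.8266.

0.8266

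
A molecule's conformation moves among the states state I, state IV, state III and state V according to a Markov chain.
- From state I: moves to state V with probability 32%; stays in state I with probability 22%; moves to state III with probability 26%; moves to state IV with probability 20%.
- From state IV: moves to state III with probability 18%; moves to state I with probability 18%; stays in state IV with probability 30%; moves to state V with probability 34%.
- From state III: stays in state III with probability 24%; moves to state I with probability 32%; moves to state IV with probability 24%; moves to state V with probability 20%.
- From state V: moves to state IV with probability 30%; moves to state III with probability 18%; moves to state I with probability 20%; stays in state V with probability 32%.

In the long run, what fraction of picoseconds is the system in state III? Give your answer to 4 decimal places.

Let the stationary distribution be π with π = πP and π_1 + π_2 + π_3 + π_4 = 1.
π_1 = 0.22·π_1 + 0.18·π_2 + 0.32·π_3 + 0.2·π_4
π_2 = 0.2·π_1 + 0.3·π_2 + 0.24·π_3 + 0.3·π_4
π_3 = 0.26·π_1 + 0.18·π_2 + 0.24·π_3 + 0.18·π_4
Solving with the normalization constraint gives π = (0.2245, 0.2649, 0.2106, 0.3000).
So the stationary probability of state III is 0.2106.

0.2106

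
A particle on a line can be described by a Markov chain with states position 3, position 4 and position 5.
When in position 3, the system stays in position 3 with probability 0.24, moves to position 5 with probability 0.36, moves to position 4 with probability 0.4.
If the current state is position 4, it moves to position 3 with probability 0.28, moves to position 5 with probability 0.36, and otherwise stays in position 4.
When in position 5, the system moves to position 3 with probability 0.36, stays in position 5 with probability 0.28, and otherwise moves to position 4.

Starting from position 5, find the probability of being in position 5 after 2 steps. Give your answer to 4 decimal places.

0.3376

Sum over the intermediate state after 1 step:
P = P(position 5→position 3)·P(position 3→position 5) + P(position 5→position 4)·P(position 4→position 5) + P(position 5→position 5)·P(position 5→position 5)
  = 0.36×0.36 + 0.36×0.36 + 0.28×0.28
  = 0.1296 + 0.1296 + 0.0784 = 0.3376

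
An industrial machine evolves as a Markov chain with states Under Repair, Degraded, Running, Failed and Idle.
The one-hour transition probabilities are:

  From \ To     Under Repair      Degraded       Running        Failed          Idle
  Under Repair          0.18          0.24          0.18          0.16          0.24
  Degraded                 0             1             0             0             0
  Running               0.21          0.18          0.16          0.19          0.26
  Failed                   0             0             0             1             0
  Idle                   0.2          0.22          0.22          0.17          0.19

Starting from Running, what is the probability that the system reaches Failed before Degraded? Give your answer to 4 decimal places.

0.4705

Let h(s) be the probability of absorption at Failed starting from transient state s. Then h(Failed) = 1 and h(Degraded) = 0. By first-step analysis:
h(Under Repair) = 0.18·h(Under Repair) + 0.24·0 + 0.18·h(Running) + 0.16·1 + 0.24·h(Idle)
h(Running) = 0.21·h(Under Repair) + 0.18·0 + 0.16·h(Running) + 0.19·1 + 0.26·h(Idle)
h(Idle) = 0.2·h(Under Repair) + 0.22·0 + 0.22·h(Running) + 0.17·1 + 0.19·h(Idle)
Solving: h(Under Repair) = 0.4282, h(Running) = 0.4705, h(Idle) = 0.4434.
Starting from Running, the probability is 0.4705.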